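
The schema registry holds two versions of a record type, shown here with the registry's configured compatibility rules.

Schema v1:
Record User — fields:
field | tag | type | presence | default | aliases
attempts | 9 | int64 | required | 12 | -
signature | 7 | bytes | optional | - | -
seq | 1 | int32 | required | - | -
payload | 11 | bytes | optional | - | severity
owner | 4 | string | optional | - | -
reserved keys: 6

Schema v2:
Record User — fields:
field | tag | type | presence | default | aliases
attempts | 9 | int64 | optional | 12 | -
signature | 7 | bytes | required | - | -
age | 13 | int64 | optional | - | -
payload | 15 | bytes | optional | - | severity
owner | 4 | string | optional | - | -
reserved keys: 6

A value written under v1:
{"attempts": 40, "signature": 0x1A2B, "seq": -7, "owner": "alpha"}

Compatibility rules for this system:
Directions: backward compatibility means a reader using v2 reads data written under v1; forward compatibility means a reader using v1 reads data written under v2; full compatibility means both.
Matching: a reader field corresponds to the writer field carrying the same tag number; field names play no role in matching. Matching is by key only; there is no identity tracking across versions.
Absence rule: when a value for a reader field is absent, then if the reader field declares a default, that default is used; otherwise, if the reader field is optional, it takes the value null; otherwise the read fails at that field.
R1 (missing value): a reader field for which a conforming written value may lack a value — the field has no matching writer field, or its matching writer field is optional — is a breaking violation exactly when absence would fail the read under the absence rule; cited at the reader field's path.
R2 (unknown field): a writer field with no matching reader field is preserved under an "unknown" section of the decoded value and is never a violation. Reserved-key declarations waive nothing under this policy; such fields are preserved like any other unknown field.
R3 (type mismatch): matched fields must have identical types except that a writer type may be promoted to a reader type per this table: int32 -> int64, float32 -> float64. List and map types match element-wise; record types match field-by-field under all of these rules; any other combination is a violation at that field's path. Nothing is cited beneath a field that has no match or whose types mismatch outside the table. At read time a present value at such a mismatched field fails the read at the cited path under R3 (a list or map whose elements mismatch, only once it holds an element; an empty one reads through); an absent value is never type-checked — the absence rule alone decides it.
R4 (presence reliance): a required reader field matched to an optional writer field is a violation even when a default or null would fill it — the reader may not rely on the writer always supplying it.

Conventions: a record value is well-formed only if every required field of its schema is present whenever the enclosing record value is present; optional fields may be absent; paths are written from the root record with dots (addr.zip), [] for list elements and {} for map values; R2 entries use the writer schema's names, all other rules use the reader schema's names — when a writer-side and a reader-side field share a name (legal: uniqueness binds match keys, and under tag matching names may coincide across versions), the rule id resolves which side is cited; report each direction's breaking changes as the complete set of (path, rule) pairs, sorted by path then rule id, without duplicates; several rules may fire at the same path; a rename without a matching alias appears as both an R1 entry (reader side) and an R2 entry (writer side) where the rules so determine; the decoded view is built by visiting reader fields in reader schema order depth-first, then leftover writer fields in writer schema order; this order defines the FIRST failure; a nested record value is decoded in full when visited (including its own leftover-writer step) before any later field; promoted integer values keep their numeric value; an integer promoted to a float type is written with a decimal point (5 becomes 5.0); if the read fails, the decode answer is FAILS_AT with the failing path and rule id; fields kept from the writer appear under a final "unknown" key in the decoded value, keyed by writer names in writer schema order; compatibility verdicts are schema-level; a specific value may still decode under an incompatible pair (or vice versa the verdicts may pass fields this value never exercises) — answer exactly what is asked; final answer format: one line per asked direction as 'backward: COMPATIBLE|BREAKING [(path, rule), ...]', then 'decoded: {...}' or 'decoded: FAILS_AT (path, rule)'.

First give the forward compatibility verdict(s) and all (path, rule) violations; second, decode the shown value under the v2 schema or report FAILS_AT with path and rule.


forward: BREAKING [(attempts, R4), (seq, R1)]; decoded: {"attempts": 40, "signature": 0x1A2B, "age": null, "payload": null, "owner": "alpha", "unknown": {"seq": -7}}

the writer's type comes first in each User pair
forward on User — v1 reading data written by v2:
  attempts: paired with writer attempts (int64 -> int64; writer optional)
  signature: paired with writer signature (bytes -> bytes; writer required)
  seq has no writer counterpart
  payload has no writer counterpart
  owner: paired with writer owner (string -> string; writer optional)
  writer age: unknown to reader
  writer payload: unknown to reader
  rule R4 violated at attempts
  rule R1 violated at seq
  => forward: BREAKING (2)
decode walk for User under reader schema v2:
  attempts := 40
  signature := 0x1A2B
  age := null (absent, optional -> null)
  payload := null (absent, optional -> null)
  owner := "alpha"
  writer seq: kept under "unknown"
  => decoded: {"attempts": 40, "signature": 0x1A2B, "age": null, "payload": null, "owner": "alpha", "unknown": {"seq": -7}}
remaining User differences; none change what is asked:
  field payload in record User: tag 11 changed to 15 -> inert for the asked User verdict: nothing fires
  field signature in record User: optional changed to required -> affects backward compatibility only, which is not asked


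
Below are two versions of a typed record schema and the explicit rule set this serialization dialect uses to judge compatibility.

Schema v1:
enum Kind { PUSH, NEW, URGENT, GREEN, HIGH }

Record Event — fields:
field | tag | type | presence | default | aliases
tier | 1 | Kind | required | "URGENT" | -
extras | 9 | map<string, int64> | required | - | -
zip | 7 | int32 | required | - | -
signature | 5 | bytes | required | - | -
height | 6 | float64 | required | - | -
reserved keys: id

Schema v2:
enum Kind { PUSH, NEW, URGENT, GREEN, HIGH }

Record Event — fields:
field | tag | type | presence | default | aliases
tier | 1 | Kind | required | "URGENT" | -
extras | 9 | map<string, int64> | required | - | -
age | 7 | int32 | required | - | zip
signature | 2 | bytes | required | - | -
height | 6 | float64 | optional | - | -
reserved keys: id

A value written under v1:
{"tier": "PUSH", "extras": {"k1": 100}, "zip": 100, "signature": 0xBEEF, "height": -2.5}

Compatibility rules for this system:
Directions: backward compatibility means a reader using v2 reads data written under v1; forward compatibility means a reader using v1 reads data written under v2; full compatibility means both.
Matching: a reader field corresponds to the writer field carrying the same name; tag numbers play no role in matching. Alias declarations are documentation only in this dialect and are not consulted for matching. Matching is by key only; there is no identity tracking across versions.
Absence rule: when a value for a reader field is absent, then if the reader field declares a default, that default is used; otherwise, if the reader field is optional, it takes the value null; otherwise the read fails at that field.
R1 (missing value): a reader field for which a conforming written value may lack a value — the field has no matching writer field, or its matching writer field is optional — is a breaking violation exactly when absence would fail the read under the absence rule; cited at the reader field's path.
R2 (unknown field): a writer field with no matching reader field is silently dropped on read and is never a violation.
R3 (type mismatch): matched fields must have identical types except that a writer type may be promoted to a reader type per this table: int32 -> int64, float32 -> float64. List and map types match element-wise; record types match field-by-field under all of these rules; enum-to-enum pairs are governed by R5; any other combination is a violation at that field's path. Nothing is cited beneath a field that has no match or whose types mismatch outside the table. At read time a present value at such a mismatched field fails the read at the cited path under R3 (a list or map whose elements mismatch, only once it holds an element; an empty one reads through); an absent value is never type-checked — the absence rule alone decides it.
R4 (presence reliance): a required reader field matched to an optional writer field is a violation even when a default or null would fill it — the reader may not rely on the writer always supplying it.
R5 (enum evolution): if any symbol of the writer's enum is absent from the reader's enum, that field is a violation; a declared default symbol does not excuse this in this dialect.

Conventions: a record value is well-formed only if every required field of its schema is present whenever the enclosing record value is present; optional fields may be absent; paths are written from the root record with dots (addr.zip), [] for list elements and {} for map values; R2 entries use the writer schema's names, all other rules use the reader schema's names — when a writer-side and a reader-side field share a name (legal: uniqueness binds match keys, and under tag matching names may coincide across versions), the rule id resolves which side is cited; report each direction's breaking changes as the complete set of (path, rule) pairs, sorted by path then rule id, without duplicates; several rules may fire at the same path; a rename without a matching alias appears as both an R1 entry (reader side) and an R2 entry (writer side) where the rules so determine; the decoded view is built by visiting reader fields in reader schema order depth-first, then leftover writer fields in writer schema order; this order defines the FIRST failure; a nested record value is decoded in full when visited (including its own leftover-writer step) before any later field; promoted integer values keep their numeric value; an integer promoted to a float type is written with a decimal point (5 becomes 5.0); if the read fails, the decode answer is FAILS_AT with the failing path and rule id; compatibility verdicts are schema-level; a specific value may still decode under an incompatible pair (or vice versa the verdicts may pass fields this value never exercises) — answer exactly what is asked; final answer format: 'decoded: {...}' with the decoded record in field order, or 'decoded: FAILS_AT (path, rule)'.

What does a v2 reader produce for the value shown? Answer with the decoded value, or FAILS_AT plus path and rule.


in Event below, arrows point writer -> reader
decode (reader v2):
  tier := "PUSH"
  extras := {"k1": 100}
  read fails at age under R1 (no fill)
  => FAILS_AT (age, R1)
diffs on Event not affecting the asked answer:
  field height in record Event: required changed to optional -> matters for Event compatibility verdicts, not for this value's decode
  field signature in record Event: tag 5 changed to 2 -> no rule fires on it and the decoded Event view is identical with or without it

decoded: FAILS_AT (age, R1)


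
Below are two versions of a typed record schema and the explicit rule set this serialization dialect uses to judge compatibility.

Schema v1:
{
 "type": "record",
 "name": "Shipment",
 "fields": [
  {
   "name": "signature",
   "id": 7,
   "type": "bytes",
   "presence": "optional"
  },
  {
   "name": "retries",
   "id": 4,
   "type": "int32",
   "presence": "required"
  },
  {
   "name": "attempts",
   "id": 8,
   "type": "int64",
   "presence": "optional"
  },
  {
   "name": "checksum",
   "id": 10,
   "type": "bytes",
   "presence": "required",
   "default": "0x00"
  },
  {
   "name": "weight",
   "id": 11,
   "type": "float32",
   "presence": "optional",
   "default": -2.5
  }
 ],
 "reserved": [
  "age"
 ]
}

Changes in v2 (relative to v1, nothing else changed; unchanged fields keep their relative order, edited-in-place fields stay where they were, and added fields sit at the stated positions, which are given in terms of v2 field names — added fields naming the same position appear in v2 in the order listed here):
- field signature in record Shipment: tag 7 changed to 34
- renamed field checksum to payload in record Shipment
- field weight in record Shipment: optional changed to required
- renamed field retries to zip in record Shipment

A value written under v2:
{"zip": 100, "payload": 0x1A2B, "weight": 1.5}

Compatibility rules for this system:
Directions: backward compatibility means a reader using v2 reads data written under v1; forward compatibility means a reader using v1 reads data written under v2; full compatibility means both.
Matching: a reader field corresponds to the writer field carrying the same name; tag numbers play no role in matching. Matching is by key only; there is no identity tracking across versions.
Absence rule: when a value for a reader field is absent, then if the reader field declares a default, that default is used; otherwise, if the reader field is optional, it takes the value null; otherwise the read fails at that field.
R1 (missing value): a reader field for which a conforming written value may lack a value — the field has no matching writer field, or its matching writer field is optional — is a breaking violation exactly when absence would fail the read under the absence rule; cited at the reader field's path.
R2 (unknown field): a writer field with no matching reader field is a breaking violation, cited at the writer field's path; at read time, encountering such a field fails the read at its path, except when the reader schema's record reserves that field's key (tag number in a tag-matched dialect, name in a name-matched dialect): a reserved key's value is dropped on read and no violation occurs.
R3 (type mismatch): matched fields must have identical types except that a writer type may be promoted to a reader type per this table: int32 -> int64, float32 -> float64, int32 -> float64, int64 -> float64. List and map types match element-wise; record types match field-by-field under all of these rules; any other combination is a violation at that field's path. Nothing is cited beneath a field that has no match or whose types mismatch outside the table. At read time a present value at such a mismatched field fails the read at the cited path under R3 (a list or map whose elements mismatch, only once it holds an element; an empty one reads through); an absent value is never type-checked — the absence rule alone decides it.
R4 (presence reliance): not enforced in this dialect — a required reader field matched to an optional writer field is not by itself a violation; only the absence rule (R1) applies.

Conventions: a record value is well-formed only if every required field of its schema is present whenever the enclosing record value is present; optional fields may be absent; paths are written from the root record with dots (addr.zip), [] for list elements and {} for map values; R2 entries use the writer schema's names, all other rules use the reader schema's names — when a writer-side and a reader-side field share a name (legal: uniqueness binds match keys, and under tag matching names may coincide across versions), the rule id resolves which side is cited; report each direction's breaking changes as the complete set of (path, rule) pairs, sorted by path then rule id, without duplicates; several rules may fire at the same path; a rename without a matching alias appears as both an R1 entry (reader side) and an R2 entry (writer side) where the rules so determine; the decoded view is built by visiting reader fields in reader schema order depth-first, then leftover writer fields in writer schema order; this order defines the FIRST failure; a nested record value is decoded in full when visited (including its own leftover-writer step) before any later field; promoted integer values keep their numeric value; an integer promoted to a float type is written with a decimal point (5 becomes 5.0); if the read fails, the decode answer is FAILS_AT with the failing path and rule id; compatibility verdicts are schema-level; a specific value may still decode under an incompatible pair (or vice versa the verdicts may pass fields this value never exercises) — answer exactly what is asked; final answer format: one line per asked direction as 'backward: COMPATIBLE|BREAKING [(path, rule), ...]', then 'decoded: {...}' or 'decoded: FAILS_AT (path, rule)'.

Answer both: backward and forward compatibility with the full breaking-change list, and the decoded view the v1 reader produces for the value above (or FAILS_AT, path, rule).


backward: BREAKING [(checksum, R2), (retries, R2), (zip, R1)]; forward: BREAKING [(payload, R2), (retries, R1), (zip, R2)]; decoded: FAILS_AT (retries, R1)

in Shipment below, arrows point writer -> reader
backward analysis of Shipment with v2 as reader and v1 as writer:
  signature: paired with writer signature (bytes -> bytes; writer optional)
  zip: no writer-side match
  attempts: paired with writer attempts (int64 -> int64; writer optional)
  payload: no writer-side match
  weight: paired with writer weight (float32 -> float32; writer optional)
  retries (writer side), unknown to reader
  checksum (writer side), unknown to reader
  R2 fires at checksum
  R2 fires at retries
  R1 fires at zip
  => 3 violation(s): backward is BREAKING for Shipment
forward analysis of Shipment with v1 as reader and v2 as writer:
  signature: paired with writer signature (bytes -> bytes; writer optional)
  retries: no writer-side match
  attempts: paired with writer attempts (int64 -> int64; writer optional)
  checksum: no writer-side match
  weight: paired with writer weight (float32 -> float32; writer required)
  zip (writer side), unknown to reader
  payload (writer side), unknown to reader
  R2 fires at payload
  R1 fires at retries
  R2 fires at zip
  => 3 violation(s): forward is BREAKING for Shipment
decoding the Shipment value with the v1 reader:
  signature := null (not supplied -> null)
  read fails at retries under R1 (no fill)
  => FAILS_AT (retries, R1)


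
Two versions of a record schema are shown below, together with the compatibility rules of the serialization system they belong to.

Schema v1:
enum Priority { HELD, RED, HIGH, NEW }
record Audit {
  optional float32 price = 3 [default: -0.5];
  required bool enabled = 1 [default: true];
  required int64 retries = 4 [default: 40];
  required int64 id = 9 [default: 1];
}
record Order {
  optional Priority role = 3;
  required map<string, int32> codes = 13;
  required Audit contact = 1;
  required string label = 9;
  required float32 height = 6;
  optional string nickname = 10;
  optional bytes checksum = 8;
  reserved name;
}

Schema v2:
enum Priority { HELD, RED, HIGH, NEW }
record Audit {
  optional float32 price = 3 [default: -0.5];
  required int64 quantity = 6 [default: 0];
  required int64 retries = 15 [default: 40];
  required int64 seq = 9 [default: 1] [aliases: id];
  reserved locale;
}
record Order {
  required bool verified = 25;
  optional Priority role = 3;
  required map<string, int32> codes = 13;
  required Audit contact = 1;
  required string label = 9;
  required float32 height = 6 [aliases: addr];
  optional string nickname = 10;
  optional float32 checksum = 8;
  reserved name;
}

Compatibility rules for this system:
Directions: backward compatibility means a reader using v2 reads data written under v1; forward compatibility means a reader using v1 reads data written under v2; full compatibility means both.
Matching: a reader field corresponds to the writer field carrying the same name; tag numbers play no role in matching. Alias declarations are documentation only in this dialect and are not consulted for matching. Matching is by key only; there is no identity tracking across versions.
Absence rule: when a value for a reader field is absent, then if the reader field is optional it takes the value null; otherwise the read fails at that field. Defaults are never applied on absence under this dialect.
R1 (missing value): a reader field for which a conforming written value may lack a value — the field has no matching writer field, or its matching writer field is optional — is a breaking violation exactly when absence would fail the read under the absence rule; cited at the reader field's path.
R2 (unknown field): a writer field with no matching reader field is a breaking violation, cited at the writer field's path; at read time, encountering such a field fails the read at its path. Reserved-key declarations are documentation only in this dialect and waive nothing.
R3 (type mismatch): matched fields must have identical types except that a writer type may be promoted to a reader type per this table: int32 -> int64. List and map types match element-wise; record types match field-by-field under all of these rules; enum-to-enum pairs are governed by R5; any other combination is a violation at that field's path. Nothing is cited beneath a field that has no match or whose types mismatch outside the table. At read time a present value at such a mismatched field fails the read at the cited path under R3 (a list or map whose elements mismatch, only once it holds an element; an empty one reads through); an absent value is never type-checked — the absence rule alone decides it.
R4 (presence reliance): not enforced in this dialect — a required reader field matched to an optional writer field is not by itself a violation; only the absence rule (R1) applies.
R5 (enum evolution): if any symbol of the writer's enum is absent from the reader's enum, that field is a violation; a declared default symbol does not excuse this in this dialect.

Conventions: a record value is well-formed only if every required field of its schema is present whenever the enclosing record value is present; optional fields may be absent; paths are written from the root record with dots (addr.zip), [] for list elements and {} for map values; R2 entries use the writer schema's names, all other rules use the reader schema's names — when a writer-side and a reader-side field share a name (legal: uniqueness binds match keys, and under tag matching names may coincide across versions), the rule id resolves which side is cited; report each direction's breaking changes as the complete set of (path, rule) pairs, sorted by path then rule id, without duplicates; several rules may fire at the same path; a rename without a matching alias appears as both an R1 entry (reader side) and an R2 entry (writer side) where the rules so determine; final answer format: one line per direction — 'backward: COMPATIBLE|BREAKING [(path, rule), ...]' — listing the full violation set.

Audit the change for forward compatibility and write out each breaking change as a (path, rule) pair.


each type pair in Order: writer, then reader
forward for Order (reader v1, writer v2):
  writer optional, Priority -> Priority: reader role maps from writer role
  writer required, map<string, int32> -> map<string, int32>: reader codes maps from writer codes
  writer required, Audit -> Audit: reader contact maps from writer contact
  writer required, string -> string: reader label maps from writer label
  writer required, float32 -> float32: reader height maps from writer height
  writer optional, string -> string: reader nickname maps from writer nickname
  writer optional, float32 -> bytes: reader checksum maps from writer checksum
  leftover writer field: verified
  writer optional, float32 -> float32: reader contact.price maps from writer contact.price
  contact.enabled: no writer-side match
  writer required, int64 -> int64: reader contact.retries maps from writer contact.retries
  contact.id: no writer-side match
  leftover writer field: contact.quantity
  leftover writer field: contact.seq
  rule R3 violated at checksum
  rule R1 violated at contact.enabled
  rule R1 violated at contact.id
  rule R2 violated at contact.quantity
  rule R2 violated at contact.seq
  rule R2 violated at verified
  forward on Order therefore BREAKING (6)
the rest of the Order diff is inert for this question:
  field retries in record Audit: tag 4 changed to 15 -> inert for the asked Order verdict: nothing fires

forward: BREAKING [(checksum, R3), (contact.enabled, R1), (contact.id, R1), (contact.quantity, R2), (contact.seq, R2), (verified, R2)]


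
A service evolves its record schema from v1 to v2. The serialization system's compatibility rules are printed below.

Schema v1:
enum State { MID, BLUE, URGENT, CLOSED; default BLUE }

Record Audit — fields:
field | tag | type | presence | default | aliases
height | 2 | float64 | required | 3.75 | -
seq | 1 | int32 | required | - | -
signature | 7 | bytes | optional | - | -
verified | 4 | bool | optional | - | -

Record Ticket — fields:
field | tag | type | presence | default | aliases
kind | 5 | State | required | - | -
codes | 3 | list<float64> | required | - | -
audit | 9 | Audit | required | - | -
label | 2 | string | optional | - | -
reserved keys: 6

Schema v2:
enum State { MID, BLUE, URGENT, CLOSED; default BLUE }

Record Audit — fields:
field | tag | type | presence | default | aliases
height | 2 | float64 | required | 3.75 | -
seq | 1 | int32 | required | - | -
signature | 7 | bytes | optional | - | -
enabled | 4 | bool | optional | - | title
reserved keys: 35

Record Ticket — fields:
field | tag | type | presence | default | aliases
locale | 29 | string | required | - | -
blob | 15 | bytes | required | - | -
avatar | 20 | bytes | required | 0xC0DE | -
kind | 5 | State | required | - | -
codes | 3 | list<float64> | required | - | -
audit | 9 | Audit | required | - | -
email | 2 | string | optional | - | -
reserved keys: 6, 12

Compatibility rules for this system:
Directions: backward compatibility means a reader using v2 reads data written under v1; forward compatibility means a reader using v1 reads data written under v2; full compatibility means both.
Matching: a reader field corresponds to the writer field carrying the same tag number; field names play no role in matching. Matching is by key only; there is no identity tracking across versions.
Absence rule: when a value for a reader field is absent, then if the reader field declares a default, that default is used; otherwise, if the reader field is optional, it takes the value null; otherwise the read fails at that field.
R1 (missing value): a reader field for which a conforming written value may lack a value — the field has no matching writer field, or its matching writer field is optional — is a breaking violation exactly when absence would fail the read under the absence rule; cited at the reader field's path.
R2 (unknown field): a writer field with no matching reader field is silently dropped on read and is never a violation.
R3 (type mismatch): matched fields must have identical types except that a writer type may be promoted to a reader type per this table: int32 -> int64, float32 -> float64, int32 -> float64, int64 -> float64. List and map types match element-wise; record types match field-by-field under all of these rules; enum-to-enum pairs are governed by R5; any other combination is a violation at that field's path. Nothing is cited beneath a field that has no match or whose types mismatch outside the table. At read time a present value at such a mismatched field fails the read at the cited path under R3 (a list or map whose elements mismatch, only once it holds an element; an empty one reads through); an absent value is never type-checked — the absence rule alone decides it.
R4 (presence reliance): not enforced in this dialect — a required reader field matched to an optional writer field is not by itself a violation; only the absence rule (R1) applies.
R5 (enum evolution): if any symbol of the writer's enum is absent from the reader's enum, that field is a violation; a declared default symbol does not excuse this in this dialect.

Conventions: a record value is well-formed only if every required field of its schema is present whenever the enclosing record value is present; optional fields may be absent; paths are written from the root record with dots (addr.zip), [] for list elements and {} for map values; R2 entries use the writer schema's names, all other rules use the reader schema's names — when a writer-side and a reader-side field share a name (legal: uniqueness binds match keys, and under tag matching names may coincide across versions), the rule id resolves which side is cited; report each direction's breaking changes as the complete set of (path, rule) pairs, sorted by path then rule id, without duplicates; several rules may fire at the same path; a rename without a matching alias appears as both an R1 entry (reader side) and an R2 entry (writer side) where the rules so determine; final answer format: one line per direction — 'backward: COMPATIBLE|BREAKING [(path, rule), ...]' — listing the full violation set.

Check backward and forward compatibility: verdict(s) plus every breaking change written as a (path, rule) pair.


backward: BREAKING [(blob, R1), (locale, R1)]; forward: COMPATIBLE []

arrows below run writer -> reader for Ticket
backward on Ticket — v2 reading data written by v1:
  no writer field matches reader locale
  no writer field matches reader blob
  no writer field matches reader avatar
  writer required, State -> State: reader kind maps from writer kind
  writer required, list<float64> -> list<float64>: reader codes maps from writer codes
  writer required, Audit -> Audit: reader audit maps from writer audit
  writer optional, string -> string: reader email maps from writer label
  writer required, float64 -> float64: reader audit.height maps from writer audit.height
  writer required, int32 -> int32: reader audit.seq maps from writer audit.seq
  writer optional, bytes -> bytes: reader audit.signature maps from writer audit.signature
  writer optional, bool -> bool: reader audit.enabled maps from writer audit.verified
  violation R1 at blob
  violation R1 at locale
  => backward: BREAKING (2)
forward on Ticket — v1 reading data written by v2:
  writer required, State -> State: reader kind maps from writer kind
  writer required, list<float64> -> list<float64>: reader codes maps from writer codes
  writer required, Audit -> Audit: reader audit maps from writer audit
  writer optional, string -> string: reader label maps from writer email
  locale (writer side), unknown to reader
  blob (writer side), unknown to reader
  avatar (writer side), unknown to reader
  writer required, float64 -> float64: reader audit.height maps from writer audit.height
  writer required, int32 -> int32: reader audit.seq maps from writer audit.seq
  writer optional, bytes -> bytes: reader audit.signature maps from writer audit.signature
  writer optional, bool -> bool: reader audit.verified maps from writer audit.enabled
  => forward verdict for Ticket: COMPATIBLE, no violations


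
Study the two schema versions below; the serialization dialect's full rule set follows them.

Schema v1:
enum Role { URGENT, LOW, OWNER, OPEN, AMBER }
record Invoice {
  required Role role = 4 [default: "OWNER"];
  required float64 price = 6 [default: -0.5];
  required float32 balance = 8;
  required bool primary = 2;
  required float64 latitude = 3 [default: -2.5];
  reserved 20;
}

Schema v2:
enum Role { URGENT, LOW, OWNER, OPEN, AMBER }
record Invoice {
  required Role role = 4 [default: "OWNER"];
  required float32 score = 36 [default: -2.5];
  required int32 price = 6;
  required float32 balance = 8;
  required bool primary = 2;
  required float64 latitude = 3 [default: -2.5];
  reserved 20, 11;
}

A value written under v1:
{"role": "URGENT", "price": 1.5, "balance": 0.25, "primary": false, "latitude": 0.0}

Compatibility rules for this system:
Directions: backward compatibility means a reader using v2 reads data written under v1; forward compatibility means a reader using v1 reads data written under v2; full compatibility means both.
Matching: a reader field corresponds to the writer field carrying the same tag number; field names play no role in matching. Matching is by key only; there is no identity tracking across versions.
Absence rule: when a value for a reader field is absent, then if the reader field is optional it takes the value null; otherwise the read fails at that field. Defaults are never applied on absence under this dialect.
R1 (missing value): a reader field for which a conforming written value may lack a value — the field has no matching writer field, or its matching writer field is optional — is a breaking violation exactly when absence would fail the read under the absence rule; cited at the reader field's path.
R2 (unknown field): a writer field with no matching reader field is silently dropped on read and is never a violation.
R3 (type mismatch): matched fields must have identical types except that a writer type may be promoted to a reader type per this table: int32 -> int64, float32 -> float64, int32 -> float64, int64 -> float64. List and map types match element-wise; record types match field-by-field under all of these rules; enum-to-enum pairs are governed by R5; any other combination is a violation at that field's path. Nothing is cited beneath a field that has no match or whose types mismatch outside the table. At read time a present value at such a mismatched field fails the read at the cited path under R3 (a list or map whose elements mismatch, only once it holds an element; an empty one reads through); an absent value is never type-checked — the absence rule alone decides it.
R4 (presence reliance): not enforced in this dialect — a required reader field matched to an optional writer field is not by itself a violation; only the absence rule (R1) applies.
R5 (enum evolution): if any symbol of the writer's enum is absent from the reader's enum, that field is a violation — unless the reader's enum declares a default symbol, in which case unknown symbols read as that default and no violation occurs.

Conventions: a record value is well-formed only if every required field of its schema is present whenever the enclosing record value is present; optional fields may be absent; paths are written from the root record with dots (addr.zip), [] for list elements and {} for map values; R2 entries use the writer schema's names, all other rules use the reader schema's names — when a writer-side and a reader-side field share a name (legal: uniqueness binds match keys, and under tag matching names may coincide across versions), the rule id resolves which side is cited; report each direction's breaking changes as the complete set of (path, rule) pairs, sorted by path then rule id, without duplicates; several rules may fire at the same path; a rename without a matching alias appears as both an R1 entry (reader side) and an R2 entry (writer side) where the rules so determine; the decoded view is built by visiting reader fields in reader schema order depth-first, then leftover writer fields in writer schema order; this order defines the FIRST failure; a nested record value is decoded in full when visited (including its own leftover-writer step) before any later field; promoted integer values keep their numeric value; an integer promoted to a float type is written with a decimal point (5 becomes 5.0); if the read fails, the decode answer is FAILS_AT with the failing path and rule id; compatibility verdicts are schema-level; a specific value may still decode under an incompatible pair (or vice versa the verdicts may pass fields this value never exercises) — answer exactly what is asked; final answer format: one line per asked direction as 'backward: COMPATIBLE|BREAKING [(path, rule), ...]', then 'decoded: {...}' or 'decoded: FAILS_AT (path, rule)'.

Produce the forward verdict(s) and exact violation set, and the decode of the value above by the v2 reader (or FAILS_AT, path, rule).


forward: COMPATIBLE []; decoded: FAILS_AT (score, R1)

each type pair in Invoice: writer, then reader
forward for Invoice (reader v1, writer v2):
  role <- role (Role -> Role, writer required)
  price <- price (int32 -> float64, writer required)
  balance <- balance (float32 -> float32, writer required)
  primary <- primary (bool -> bool, writer required)
  latitude <- latitude (float64 -> float64, writer required)
  leftover writer field: score
  => no violations; forward on Invoice: COMPATIBLE
decode (reader v2):
  role := "URGENT"
  read fails at score under R1 (no fill)
  => FAILS_AT (score, R1)
the rest of the Invoice diff is inert for this question:
  field price in record Invoice: type float64 changed to int32 (its default is dropped) -> fires only in the backward direction of Invoice, which is not asked here


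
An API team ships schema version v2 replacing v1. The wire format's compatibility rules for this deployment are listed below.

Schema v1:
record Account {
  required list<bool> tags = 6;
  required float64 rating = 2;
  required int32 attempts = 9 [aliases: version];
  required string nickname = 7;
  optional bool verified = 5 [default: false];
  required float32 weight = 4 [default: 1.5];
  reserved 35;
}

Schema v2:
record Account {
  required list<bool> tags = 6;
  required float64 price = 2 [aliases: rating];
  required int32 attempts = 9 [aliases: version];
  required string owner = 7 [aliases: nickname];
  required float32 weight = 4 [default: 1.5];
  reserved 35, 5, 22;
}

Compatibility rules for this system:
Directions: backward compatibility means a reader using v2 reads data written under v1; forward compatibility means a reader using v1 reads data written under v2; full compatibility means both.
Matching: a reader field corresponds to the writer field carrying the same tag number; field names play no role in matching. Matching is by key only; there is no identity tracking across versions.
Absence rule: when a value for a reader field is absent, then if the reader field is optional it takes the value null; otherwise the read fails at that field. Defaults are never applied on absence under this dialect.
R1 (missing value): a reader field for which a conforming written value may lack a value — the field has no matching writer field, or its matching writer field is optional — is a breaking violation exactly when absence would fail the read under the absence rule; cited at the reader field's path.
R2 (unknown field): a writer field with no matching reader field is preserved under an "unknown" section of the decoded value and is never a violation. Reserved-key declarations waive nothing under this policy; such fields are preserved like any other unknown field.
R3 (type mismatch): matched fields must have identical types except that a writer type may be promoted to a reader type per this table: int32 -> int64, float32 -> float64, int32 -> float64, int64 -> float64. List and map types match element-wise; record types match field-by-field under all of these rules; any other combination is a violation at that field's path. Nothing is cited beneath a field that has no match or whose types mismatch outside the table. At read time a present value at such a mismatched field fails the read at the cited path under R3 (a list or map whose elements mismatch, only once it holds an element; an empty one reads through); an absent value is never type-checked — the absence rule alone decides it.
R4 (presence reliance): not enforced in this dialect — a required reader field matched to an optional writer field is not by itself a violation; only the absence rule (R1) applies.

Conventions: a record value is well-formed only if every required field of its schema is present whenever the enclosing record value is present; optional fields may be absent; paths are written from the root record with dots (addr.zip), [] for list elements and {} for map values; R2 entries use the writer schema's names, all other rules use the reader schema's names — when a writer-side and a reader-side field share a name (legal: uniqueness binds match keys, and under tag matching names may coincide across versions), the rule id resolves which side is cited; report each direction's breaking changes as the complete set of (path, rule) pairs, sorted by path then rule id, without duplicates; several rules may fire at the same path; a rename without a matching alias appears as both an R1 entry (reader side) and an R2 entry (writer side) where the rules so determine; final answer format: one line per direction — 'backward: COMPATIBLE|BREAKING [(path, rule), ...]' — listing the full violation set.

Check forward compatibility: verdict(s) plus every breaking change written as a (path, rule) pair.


forward: COMPATIBLE []

arrows below run writer -> reader for Account
checking forward for Account: reader v1 against writer v2:
  tags: list<bool> -> list<bool>, writer required; from tags
  rating: float64 -> float64, writer required; from price
  attempts: int32 -> int32, writer required; from attempts
  nickname: string -> string, writer required; from owner
  verified: no writer match
  weight: float32 -> float32, writer required; from weight
  => forward verdict for Account: COMPATIBLE, no violations
remaining Account differences; none change what is asked:
  removed field verified from record Account (its key 5 joins the reserved list) -> inert for the asked Account verdict: nothing fires
  renamed field nickname to owner in record Account (alias nickname declared on the renamed field) -> inert for the asked Account verdict: nothing fires
  renamed field rating to price in record Account (alias rating declared on the renamed field) -> inert for the asked Account verdict: nothing fires
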